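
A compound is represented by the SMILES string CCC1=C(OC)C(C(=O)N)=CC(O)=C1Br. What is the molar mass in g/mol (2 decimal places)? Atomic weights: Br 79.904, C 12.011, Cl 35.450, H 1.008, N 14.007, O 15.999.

274.11 g/mol

First, the molecular formula is C10H12BrNO3 (counting implicit H from valence).
  Br: 1 × 79.904 = 79.904
  C: 10 × 12.011 = 120.110
  H: 12 × 1.008 = 12.096
  N: 1 × 14.007 = 14.007
  O: 3 × 15.999 = 47.997
Sum: 1×79.904 + 10×12.011 + 12×1.008 + 1×14.007 + 3×15.999 = 274.114 → 274.11 g/mol.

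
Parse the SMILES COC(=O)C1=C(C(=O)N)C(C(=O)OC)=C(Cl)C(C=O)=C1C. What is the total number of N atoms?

1

Scan the SMILES for N atoms (remember two-letter symbols like Cl and Br are single atoms).
Nitrogen count: 1.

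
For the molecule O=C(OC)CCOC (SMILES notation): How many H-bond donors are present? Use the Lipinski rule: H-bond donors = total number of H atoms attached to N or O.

0

Donors: find every N or O and count the H atoms it carries.
  atom 1 (O): bond orders sum to 2 → 0 H
  atom 3 (O): bond orders sum to 2 → 0 H
  atom 7 (O): bond orders sum to 2 → 0 H
Lipinski HBD = 0.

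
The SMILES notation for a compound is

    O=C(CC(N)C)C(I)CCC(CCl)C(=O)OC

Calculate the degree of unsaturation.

2

Degree of unsaturation = (number of rings) + (number of π bonds).
Ring closures in the SMILES: 0.
π bonds: 2 double bonds (each 1 DoU) → 2 DoU from unsaturation.
Total DoU = 0 + 2 = 2.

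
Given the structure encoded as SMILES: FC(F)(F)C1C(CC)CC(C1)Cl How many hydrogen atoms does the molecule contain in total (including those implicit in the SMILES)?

12

Walk through each heavy atom and fill implicit hydrogens from standard valence (C 4, N 3, O 2, S 2, halogen 1):
  atom 1: F (halogen, monovalent) → 0 H
  atom 2: C, bond orders sum to 4 (valence 4) → 0 H
  atom 3: F (halogen, monovalent) → 0 H
  atom 4: F (halogen, monovalent) → 0 H
  atom 5: C, bond orders sum to 3 (valence 4) → 1 H
  atom 6: C, bond orders sum to 3 (valence 4) → 1 H
  atom 7: C, bond orders sum to 2 (valence 4) → 2 H
  atom 8: C, bond orders sum to 1 (valence 4) → 3 H
  atom 9: C, bond orders sum to 2 (valence 4) → 2 H
  atom 10: C, bond orders sum to 3 (valence 4) → 1 H
  atom 11: C, bond orders sum to 2 (valence 4) → 2 H
  atom 12: Cl (halogen, monovalent) → 0 H
Total hydrogens: 12.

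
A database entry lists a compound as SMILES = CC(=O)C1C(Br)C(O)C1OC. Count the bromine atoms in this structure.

1

Scan the SMILES for Br atoms (remember two-letter symbols like Cl and Br are single atoms).
Bromine count: 1.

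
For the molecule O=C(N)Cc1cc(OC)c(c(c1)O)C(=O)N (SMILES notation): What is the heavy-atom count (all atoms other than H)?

Every atom symbol written in the SMILES (organic subset) is one heavy atom; implicit H are not written.
Heavy atoms by element → C:10, N:2, O:4.
Total: 16.

16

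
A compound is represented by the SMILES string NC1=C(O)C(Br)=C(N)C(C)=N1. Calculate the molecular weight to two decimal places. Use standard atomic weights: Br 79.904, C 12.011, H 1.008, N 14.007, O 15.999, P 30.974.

First, the molecular formula is C6H8BrN3O (counting implicit H from valence).
  Br: 1 × 79.904 = 79.904
  C: 6 × 12.011 = 72.066
  H: 8 × 1.008 = 8.064
  N: 3 × 14.007 = 42.021
  O: 1 × 15.999 = 15.999
Sum: 1×79.904 + 6×12.011 + 8×1.008 + 3×14.007 + 1×15.999 = 218.054 → 218.05 g/mol.

218.05 g/mol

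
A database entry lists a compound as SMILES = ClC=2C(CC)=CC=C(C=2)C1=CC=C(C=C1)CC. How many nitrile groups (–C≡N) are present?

Scan the SMILES for the nitrile motif — none present.

0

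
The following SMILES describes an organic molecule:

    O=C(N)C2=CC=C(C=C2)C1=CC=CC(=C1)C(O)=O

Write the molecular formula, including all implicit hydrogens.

C14H11NO3

Walk through each heavy atom and fill implicit hydrogens from standard valence (C 4, N 3, O 2, S 2, halogen 1):
  atom 1: O, bond orders sum to 2 (valence 2) → 0 H
  atom 2: C, bond orders sum to 4 (valence 4) → 0 H
  atom 3: N, bond orders sum to 1 (valence 3) → 2 H
  atom 4: C, bond orders sum to 4 (valence 4) → 0 H
  atom 5: C, bond orders sum to 3 (valence 4) → 1 H
  atom 6: C, bond orders sum to 3 (valence 4) → 1 H
  atom 7: C, bond orders sum to 4 (valence 4) → 0 H
  atom 8: C, bond orders sum to 3 (valence 4) → 1 H
  atom 9: C, bond orders sum to 3 (valence 4) → 1 H
  atom 10: C, bond orders sum to 4 (valence 4) → 0 H
  atom 11: C, bond orders sum to 3 (valence 4) → 1 H
  atom 12: C, bond orders sum to 3 (valence 4) → 1 H
  atom 13: C, bond orders sum to 3 (valence 4) → 1 H
  atom 14: C, bond orders sum to 4 (valence 4) → 0 H
  atom 15: C, bond orders sum to 3 (valence 4) → 1 H
  atom 16: C, bond orders sum to 4 (valence 4) → 0 H
  atom 17: O, bond orders sum to 1 (valence 2) → 1 H
  atom 18: O, bond orders sum to 2 (valence 2) → 0 H
Totals → C:14, H:11, N:1, O:3.
In Hill order: C14H11NO3.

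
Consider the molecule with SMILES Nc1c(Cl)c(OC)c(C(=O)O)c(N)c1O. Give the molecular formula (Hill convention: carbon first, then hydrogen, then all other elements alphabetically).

C8H9ClN2O4

Walk through each heavy atom and fill implicit hydrogens from standard valence (C 4, N 3, O 2, S 2, halogen 1); for lowercase aromatic atoms, an aromatic c carries 1 H when it has two neighbours and 0 H with three, and aromatic n carries 0 H:
  atom 1: N, bond orders sum to 1 (valence 3) → 2 H
  atom 2: aromatic c, 3 neighbours → 0 H
  atom 3: aromatic c, 3 neighbours → 0 H
  atom 4: Cl (halogen, monovalent) → 0 H
  atom 5: aromatic c, 3 neighbours → 0 H
  atom 6: O, bond orders sum to 2 (valence 2) → 0 H
  atom 7: C, bond orders sum to 1 (valence 4) → 3 H
  atom 8: aromatic c, 3 neighbours → 0 H
  atom 9: C, bond orders sum to 4 (valence 4) → 0 H
  atom 10: O, bond orders sum to 2 (valence 2) → 0 H
  atom 11: O, bond orders sum to 1 (valence 2) → 1 H
  atom 12: aromatic c, 3 neighbours → 0 H
  atom 13: N, bond orders sum to 1 (valence 3) → 2 H
  atom 14: aromatic c, 3 neighbours → 0 H
  atom 15: O, bond orders sum to 1 (valence 2) → 1 H
Totals → C:8, H:9, Cl:1, N:2, O:4.
In Hill order: C8H9ClN2O4.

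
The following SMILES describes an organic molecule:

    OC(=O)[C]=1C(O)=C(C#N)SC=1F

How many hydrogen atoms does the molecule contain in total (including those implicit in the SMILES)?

2

Walk through each heavy atom and fill implicit hydrogens from standard valence (C 4, N 3, O 2, S 2, halogen 1):
  atom 1: O, bond orders sum to 1 (valence 2) → 1 H
  atom 2: C, bond orders sum to 4 (valence 4) → 0 H
  atom 3: O, bond orders sum to 2 (valence 2) → 0 H
  atom 4: C with explicit H count 0
  atom 5: C, bond orders sum to 4 (valence 4) → 0 H
  atom 6: O, bond orders sum to 1 (valence 2) → 1 H
  atom 7: C, bond orders sum to 4 (valence 4) → 0 H
  atom 8: C, bond orders sum to 4 (valence 4) → 0 H
  atom 9: N, bond orders sum to 3 (valence 3) → 0 H
  atom 10: S, bond orders sum to 2 (valence 2) → 0 H
  atom 11: C, bond orders sum to 4 (valence 4) → 0 H
  atom 12: F (halogen, monovalent) → 0 H
Total hydrogens: 2.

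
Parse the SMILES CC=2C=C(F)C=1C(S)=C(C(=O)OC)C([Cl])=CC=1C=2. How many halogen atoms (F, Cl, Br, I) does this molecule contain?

Halogen atoms appear at heavy-atom positions 5, 15 (1×Cl, 1×F).
Other groups present: 1 ester, 1 thiol.
Halogen count: 2.

2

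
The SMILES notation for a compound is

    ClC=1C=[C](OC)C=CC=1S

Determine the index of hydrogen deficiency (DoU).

4

Degree of unsaturation = (number of rings) + (number of π bonds).
Ring closures in the SMILES: 1.
π bonds: 3 double bonds (each 1 DoU) → 3 DoU from unsaturation.
Total DoU = 1 + 3 = 4.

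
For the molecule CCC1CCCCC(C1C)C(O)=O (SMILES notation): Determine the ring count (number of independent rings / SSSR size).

1

In SMILES, each pair of matching ring-closure digits denotes one ring-closing bond; the number of such bonds equals the number of independent rings.
Ring-closure bonds here: 1.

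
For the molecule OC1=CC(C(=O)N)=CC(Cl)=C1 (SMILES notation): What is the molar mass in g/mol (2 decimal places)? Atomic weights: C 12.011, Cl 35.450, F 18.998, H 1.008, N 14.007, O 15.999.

First, the molecular formula is C7H6ClNO2 (counting implicit H from valence).
  C: 7 × 12.011 = 84.077
  Cl: 1 × 35.450 = 35.450
  H: 6 × 1.008 = 6.048
  N: 1 × 14.007 = 14.007
  O: 2 × 15.999 = 31.998
Sum: 7×12.011 + 1×35.450 + 6×1.008 + 1×14.007 + 2×15.999 = 171.580 → 171.58 g/mol.

171.58 g/mol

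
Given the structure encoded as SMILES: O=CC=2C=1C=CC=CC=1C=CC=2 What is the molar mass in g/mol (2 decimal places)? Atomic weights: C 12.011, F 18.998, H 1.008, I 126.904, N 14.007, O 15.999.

First, the molecular formula is C11H8O (counting implicit H from valence).
  C: 11 × 12.011 = 132.121
  H: 8 × 1.008 = 8.064
  O: 1 × 15.999 = 15.999
Sum: 11×12.011 + 8×1.008 + 1×15.999 = 156.184 → 156.18 g/mol.

156.18 g/mol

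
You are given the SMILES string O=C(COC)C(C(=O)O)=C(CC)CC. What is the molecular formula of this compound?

Walk through each heavy atom and fill implicit hydrogens from standard valence (C 4, N 3, O 2, S 2, halogen 1):
  atom 1: O, bond orders sum to 2 (valence 2) → 0 H
  atom 2: C, bond orders sum to 4 (valence 4) → 0 H
  atom 3: C, bond orders sum to 2 (valence 4) → 2 H
  atom 4: O, bond orders sum to 2 (valence 2) → 0 H
  atom 5: C, bond orders sum to 1 (valence 4) → 3 H
  atom 6: C, bond orders sum to 4 (valence 4) → 0 H
  atom 7: C, bond orders sum to 4 (valence 4) → 0 H
  atom 8: O, bond orders sum to 2 (valence 2) → 0 H
  atom 9: O, bond orders sum to 1 (valence 2) → 1 H
  atom 10: C, bond orders sum to 4 (valence 4) → 0 H
  atom 11: C, bond orders sum to 2 (valence 4) → 2 H
  atom 12: C, bond orders sum to 1 (valence 4) → 3 H
  atom 13: C, bond orders sum to 2 (valence 4) → 2 H
  atom 14: C, bond orders sum to 1 (valence 4) → 3 H
Totals → C:10, H:16, O:4.

C10H16O4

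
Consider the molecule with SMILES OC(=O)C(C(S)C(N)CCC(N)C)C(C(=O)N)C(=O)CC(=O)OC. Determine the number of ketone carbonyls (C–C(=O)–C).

The ketone motif appears at heavy-atom position 18 in the SMILES.
Other groups present: 1 amide, 1 carboxylic acid, 1 ester, 2 primary amine, 1 thiol.
Ketone count: 1.

1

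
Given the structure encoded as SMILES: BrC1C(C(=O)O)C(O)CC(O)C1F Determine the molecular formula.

Walk through each heavy atom and fill implicit hydrogens from standard valence (C 4, N 3, O 2, S 2, halogen 1):
  atom 1: Br (halogen, monovalent) → 0 H
  atom 2: C, bond orders sum to 3 (valence 4) → 1 H
  atom 3: C, bond orders sum to 3 (valence 4) → 1 H
  atom 4: C, bond orders sum to 4 (valence 4) → 0 H
  atom 5: O, bond orders sum to 2 (valence 2) → 0 H
  atom 6: O, bond orders sum to 1 (valence 2) → 1 H
  atom 7: C, bond orders sum to 3 (valence 4) → 1 H
  atom 8: O, bond orders sum to 1 (valence 2) → 1 H
  atom 9: C, bond orders sum to 2 (valence 4) → 2 H
  atom 10: C, bond orders sum to 3 (valence 4) → 1 H
  atom 11: O, bond orders sum to 1 (valence 2) → 1 H
  atom 12: C, bond orders sum to 3 (valence 4) → 1 H
  atom 13: F (halogen, monovalent) → 0 H
Totals → C:7, H:10, Br:1, F:1, O:4.
In Hill order: C7H10BrFO4.

C7H10BrFO4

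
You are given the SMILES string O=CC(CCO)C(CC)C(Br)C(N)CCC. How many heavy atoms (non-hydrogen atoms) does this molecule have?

Every atom symbol written in the SMILES (organic subset) is one heavy atom; implicit H are not written.
Heavy atoms by element → Br:1, C:12, N:1, O:2.
Total: 16.

16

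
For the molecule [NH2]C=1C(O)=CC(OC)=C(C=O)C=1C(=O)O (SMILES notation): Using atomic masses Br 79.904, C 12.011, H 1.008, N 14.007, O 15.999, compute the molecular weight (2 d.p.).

211.17 g/mol

First, the molecular formula is C9H9NO5 (counting implicit H from valence).
  C: 9 × 12.011 = 108.099
  H: 9 × 1.008 = 9.072
  N: 1 × 14.007 = 14.007
  O: 5 × 15.999 = 79.995
Sum: 9×12.011 + 9×1.008 + 1×14.007 + 5×15.999 = 211.173 → 211.17 g/mol.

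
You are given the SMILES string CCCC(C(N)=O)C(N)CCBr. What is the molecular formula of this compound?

C8H17BrN2O

Walk through each heavy atom and fill implicit hydrogens from standard valence (C 4, N 3, O 2, S 2, halogen 1):
  atom 1: C, bond orders sum to 1 (valence 4) → 3 H
  atom 2: C, bond orders sum to 2 (valence 4) → 2 H
  atom 3: C, bond orders sum to 2 (valence 4) → 2 H
  atom 4: C, bond orders sum to 3 (valence 4) → 1 H
  atom 5: C, bond orders sum to 4 (valence 4) → 0 H
  atom 6: N, bond orders sum to 1 (valence 3) → 2 H
  atom 7: O, bond orders sum to 2 (valence 2) → 0 H
  atom 8: C, bond orders sum to 3 (valence 4) → 1 H
  atom 9: N, bond orders sum to 1 (valence 3) → 2 H
  atom 10: C, bond orders sum to 2 (valence 4) → 2 H
  atom 11: C, bond orders sum to 2 (valence 4) → 2 H
  atom 12: Br (halogen, monovalent) → 0 H
Totals → C:8, H:17, Br:1, N:2, O:1.
In Hill order: C8H17BrN2O.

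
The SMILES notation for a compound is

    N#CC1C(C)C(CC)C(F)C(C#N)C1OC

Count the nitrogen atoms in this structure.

2

Scan the SMILES for N atoms (remember two-letter symbols like Cl and Br are single atoms).
Nitrogen count: 2.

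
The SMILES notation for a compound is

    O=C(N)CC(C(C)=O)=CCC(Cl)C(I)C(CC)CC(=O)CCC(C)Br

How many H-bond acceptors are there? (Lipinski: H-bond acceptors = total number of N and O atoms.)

4

N atoms: 1; O atoms: 3.
Lipinski HBA = 1 + 3 = 4.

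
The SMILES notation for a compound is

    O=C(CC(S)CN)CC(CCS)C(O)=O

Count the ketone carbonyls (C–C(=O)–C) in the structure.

1

The ketone motif appears at heavy-atom position 2 in the SMILES.
Other groups present: 1 carboxylic acid, 1 primary amine, 2 thiol.
Ketone count: 1.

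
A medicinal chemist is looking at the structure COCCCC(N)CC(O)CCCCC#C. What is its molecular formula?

Walk through each heavy atom and fill implicit hydrogens from standard valence (C 4, N 3, O 2, S 2, halogen 1):
  atom 1: C, bond orders sum to 1 (valence 4) → 3 H
  atom 2: O, bond orders sum to 2 (valence 2) → 0 H
  atom 3: C, bond orders sum to 2 (valence 4) → 2 H
  atom 4: C, bond orders sum to 2 (valence 4) → 2 H
  atom 5: C, bond orders sum to 2 (valence 4) → 2 H
  atom 6: C, bond orders sum to 3 (valence 4) → 1 H
  atom 7: N, bond orders sum to 1 (valence 3) → 2 H
  atom 8: C, bond orders sum to 2 (valence 4) → 2 H
  atom 9: C, bond orders sum to 3 (valence 4) → 1 H
  atom 10: O, bond orders sum to 1 (valence 2) → 1 H
  atom 11: C, bond orders sum to 2 (valence 4) → 2 H
  atom 12: C, bond orders sum to 2 (valence 4) → 2 H
  atom 13: C, bond orders sum to 2 (valence 4) → 2 H
  atom 14: C, bond orders sum to 2 (valence 4) → 2 H
  atom 15: C, bond orders sum to 4 (valence 4) → 0 H
  atom 16: C, bond orders sum to 3 (valence 4) → 1 H
Totals → C:13, H:25, N:1, O:2.
In Hill order: C13H25NO2.

C13H25NO2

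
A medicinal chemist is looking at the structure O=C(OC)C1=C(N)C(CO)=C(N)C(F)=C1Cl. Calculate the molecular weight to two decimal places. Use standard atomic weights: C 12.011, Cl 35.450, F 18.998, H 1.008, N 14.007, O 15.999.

First, the molecular formula is C9H10ClFN2O3 (counting implicit H from valence).
  C: 9 × 12.011 = 108.099
  Cl: 1 × 35.450 = 35.450
  F: 1 × 18.998 = 18.998
  H: 10 × 1.008 = 10.080
  N: 2 × 14.007 = 28.014
  O: 3 × 15.999 = 47.997
Sum: 9×12.011 + 1×35.450 + 1×18.998 + 10×1.008 + 2×14.007 + 3×15.999 = 248.638 → 248.64 g/mol.

248.64 g/mol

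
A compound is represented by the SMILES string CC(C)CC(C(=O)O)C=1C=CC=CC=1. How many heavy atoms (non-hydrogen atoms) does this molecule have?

Every atom symbol written in the SMILES (organic subset) is one heavy atom; implicit H are not written.
Heavy atoms by element → C:12, O:2.
Total: 14.

14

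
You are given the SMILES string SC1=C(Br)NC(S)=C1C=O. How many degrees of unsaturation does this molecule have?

4

Molecular formula: C5H4BrNOS2.
DoU = (2C + 2 + N − H − X) / 2, where X is the halogen count and O/S are ignored.
    = (2·5 + 2 + 1 − 4 − 1) / 2 = 8 / 2 = 4.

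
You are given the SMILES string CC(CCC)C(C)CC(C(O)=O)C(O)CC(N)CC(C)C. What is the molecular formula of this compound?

C17H35NO3

Walk through each heavy atom and fill implicit hydrogens from standard valence (C 4, N 3, O 2, S 2, halogen 1):
  atom 1: C, bond orders sum to 1 (valence 4) → 3 H
  atom 2: C, bond orders sum to 3 (valence 4) → 1 H
  atom 3: C, bond orders sum to 2 (valence 4) → 2 H
  atom 4: C, bond orders sum to 2 (valence 4) → 2 H
  atom 5: C, bond orders sum to 1 (valence 4) → 3 H
  atom 6: C, bond orders sum to 3 (valence 4) → 1 H
  atom 7: C, bond orders sum to 1 (valence 4) → 3 H
  atom 8: C, bond orders sum to 2 (valence 4) → 2 H
  atom 9: C, bond orders sum to 3 (valence 4) → 1 H
  atom 10: C, bond orders sum to 4 (valence 4) → 0 H
  atom 11: O, bond orders sum to 1 (valence 2) → 1 H
  atom 12: O, bond orders sum to 2 (valence 2) → 0 H
  atom 13: C, bond orders sum to 3 (valence 4) → 1 H
  atom 14: O, bond orders sum to 1 (valence 2) → 1 H
  atom 15: C, bond orders sum to 2 (valence 4) → 2 H
  atom 16: C, bond orders sum to 3 (valence 4) → 1 H
  atom 17: N, bond orders sum to 1 (valence 3) → 2 H
  atom 18: C, bond orders sum to 2 (valence 4) → 2 H
  atom 19: C, bond orders sum to 3 (valence 4) → 1 H
  atom 20: C, bond orders sum to 1 (valence 4) → 3 H
  atom 21: C, bond orders sum to 1 (valence 4) → 3 H
Totals → C:17, H:35, N:1, O:3.
In Hill order: C17H35NO3.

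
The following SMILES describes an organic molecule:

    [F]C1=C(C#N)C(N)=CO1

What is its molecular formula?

Walk through each heavy atom and fill implicit hydrogens from standard valence (C 4, N 3, O 2, S 2, halogen 1):
  atom 1: F with explicit H count 0
  atom 2: C, bond orders sum to 4 (valence 4) → 0 H
  atom 3: C, bond orders sum to 4 (valence 4) → 0 H
  atom 4: C, bond orders sum to 4 (valence 4) → 0 H
  atom 5: N, bond orders sum to 3 (valence 3) → 0 H
  atom 6: C, bond orders sum to 4 (valence 4) → 0 H
  atom 7: N, bond orders sum to 1 (valence 3) → 2 H
  atom 8: C, bond orders sum to 3 (valence 4) → 1 H
  atom 9: O, bond orders sum to 2 (valence 2) → 0 H
Totals → C:5, H:3, F:1, N:2, O:1.

C5H3FN2O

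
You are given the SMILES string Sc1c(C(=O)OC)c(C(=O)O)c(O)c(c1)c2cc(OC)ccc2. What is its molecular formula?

Walk through each heavy atom and fill implicit hydrogens from standard valence (C 4, N 3, O 2, S 2, halogen 1); for lowercase aromatic atoms, an aromatic c carries 1 H when it has two neighbours and 0 H with three, and aromatic n carries 0 H:
  atom 1: S, bond orders sum to 1 (valence 2) → 1 H
  atom 2: aromatic c, 3 neighbours → 0 H
  atom 3: aromatic c, 3 neighbours → 0 H
  atom 4: C, bond orders sum to 4 (valence 4) → 0 H
  atom 5: O, bond orders sum to 2 (valence 2) → 0 H
  atom 6: O, bond orders sum to 2 (valence 2) → 0 H
  atom 7: C, bond orders sum to 1 (valence 4) → 3 H
  atom 8: aromatic c, 3 neighbours → 0 H
  atom 9: C, bond orders sum to 4 (valence 4) → 0 H
  atom 10: O, bond orders sum to 2 (valence 2) → 0 H
  atom 11: O, bond orders sum to 1 (valence 2) → 1 H
  atom 12: aromatic c, 3 neighbours → 0 H
  atom 13: O, bond orders sum to 1 (valence 2) → 1 H
  atom 14: aromatic c, 3 neighbours → 0 H
  atom 15: aromatic c, 2 neighbours → 1 H
  atom 16: aromatic c, 3 neighbours → 0 H
  atom 17: aromatic c, 2 neighbours → 1 H
  atom 18: aromatic c, 3 neighbours → 0 H
  atom 19: O, bond orders sum to 2 (valence 2) → 0 H
  atom 20: C, bond orders sum to 1 (valence 4) → 3 H
  atom 21: aromatic c, 2 neighbours → 1 H
  atom 22: aromatic c, 2 neighbours → 1 H
  atom 23: aromatic c, 2 neighbours → 1 H
Totals → C:16, H:14, O:6, S:1.

C16H14O6S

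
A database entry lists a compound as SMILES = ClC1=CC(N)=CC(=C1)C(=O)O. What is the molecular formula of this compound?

Walk through each heavy atom and fill implicit hydrogens from standard valence (C 4, N 3, O 2, S 2, halogen 1):
  atom 1: Cl (halogen, monovalent) → 0 H
  atom 2: C, bond orders sum to 4 (valence 4) → 0 H
  atom 3: C, bond orders sum to 3 (valence 4) → 1 H
  atom 4: C, bond orders sum to 4 (valence 4) → 0 H
  atom 5: N, bond orders sum to 1 (valence 3) → 2 H
  atom 6: C, bond orders sum to 3 (valence 4) → 1 H
  atom 7: C, bond orders sum to 4 (valence 4) → 0 H
  atom 8: C, bond orders sum to 3 (valence 4) → 1 H
  atom 9: C, bond orders sum to 4 (valence 4) → 0 H
  atom 10: O, bond orders sum to 2 (valence 2) → 0 H
  atom 11: O, bond orders sum to 1 (valence 2) → 1 H
Totals → C:7, H:6, Cl:1, N:1, O:2.

C7H6ClNO2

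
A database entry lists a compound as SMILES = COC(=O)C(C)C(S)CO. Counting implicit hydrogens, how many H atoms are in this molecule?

Walk through each heavy atom and fill implicit hydrogens from standard valence (C 4, N 3, O 2, S 2, halogen 1):
  atom 1: C, bond orders sum to 1 (valence 4) → 3 H
  atom 2: O, bond orders sum to 2 (valence 2) → 0 H
  atom 3: C, bond orders sum to 4 (valence 4) → 0 H
  atom 4: O, bond orders sum to 2 (valence 2) → 0 H
  atom 5: C, bond orders sum to 3 (valence 4) → 1 H
  atom 6: C, bond orders sum to 1 (valence 4) → 3 H
  atom 7: C, bond orders sum to 3 (valence 4) → 1 H
  atom 8: S, bond orders sum to 1 (valence 2) → 1 H
  atom 9: C, bond orders sum to 2 (valence 4) → 2 H
  atom 10: O, bond orders sum to 1 (valence 2) → 1 H
Total hydrogens: 12.

12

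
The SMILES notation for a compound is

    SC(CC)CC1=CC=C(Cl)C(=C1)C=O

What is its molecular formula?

C11H13ClOS

Walk through each heavy atom and fill implicit hydrogens from standard valence (C 4, N 3, O 2, S 2, halogen 1):
  atom 1: S, bond orders sum to 1 (valence 2) → 1 H
  atom 2: C, bond orders sum to 3 (valence 4) → 1 H
  atom 3: C, bond orders sum to 2 (valence 4) → 2 H
  atom 4: C, bond orders sum to 1 (valence 4) → 3 H
  atom 5: C, bond orders sum to 2 (valence 4) → 2 H
  atom 6: C, bond orders sum to 4 (valence 4) → 0 H
  atom 7: C, bond orders sum to 3 (valence 4) → 1 H
  atom 8: C, bond orders sum to 3 (valence 4) → 1 H
  atom 9: C, bond orders sum to 4 (valence 4) → 0 H
  atom 10: Cl (halogen, monovalent) → 0 H
  atom 11: C, bond orders sum to 4 (valence 4) → 0 H
  atom 12: C, bond orders sum to 3 (valence 4) → 1 H
  atom 13: C, bond orders sum to 3 (valence 4) → 1 H
  atom 14: O, bond orders sum to 2 (valence 2) → 0 H
Totals → C:11, H:13, Cl:1, O:1, S:1.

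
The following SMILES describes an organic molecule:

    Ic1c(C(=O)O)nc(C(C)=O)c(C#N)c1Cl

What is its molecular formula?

C9H4ClIN2O3

Walk through each heavy atom and fill implicit hydrogens from standard valence (C 4, N 3, O 2, S 2, halogen 1); for lowercase aromatic atoms, an aromatic c carries 1 H when it has two neighbours and 0 H with three, and aromatic n carries 0 H:
  atom 1: I (halogen, monovalent) → 0 H
  atom 2: aromatic c, 3 neighbours → 0 H
  atom 3: aromatic c, 3 neighbours → 0 H
  atom 4: C, bond orders sum to 4 (valence 4) → 0 H
  atom 5: O, bond orders sum to 2 (valence 2) → 0 H
  atom 6: O, bond orders sum to 1 (valence 2) → 1 H
  atom 7: aromatic n, 2 neighbours → 0 H
  atom 8: aromatic c, 3 neighbours → 0 H
  atom 9: C, bond orders sum to 4 (valence 4) → 0 H
  atom 10: C, bond orders sum to 1 (valence 4) → 3 H
  atom 11: O, bond orders sum to 2 (valence 2) → 0 H
  atom 12: aromatic c, 3 neighbours → 0 H
  atom 13: C, bond orders sum to 4 (valence 4) → 0 H
  atom 14: N, bond orders sum to 3 (valence 3) → 0 H
  atom 15: aromatic c, 3 neighbours → 0 H
  atom 16: Cl (halogen, monovalent) → 0 H
Totals → C:9, H:4, Cl:1, I:1, N:2, O:3.
In Hill order: C9H4ClIN2O3.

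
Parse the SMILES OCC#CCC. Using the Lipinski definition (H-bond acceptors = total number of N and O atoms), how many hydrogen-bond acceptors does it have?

1

N atoms: 0; O atoms: 1.
Lipinski HBA = 0 + 1 = 1.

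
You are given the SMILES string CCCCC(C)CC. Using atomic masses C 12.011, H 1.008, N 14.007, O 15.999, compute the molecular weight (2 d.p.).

First, the molecular formula is C8H18 (counting implicit H from valence).
  C: 8 × 12.011 = 96.088
  H: 18 × 1.008 = 18.144
Sum: 8×12.011 + 18×1.008 = 114.232 → 114.23 g/mol.

114.23 g/mol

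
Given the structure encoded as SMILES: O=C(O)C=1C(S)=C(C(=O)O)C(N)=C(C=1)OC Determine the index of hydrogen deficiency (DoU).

6

Molecular formula: C9H9NO5S.
DoU = (2C + 2 + N − H − X) / 2, where X is the halogen count and O/S are ignored.
    = (2·9 + 2 + 1 − 9 − 0) / 2 = 12 / 2 = 6.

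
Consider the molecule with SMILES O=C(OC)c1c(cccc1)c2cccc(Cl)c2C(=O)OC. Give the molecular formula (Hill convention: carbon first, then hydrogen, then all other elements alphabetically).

C16H13ClO4

Walk through each heavy atom and fill implicit hydrogens from standard valence (C 4, N 3, O 2, S 2, halogen 1); for lowercase aromatic atoms, an aromatic c carries 1 H when it has two neighbours and 0 H with three, and aromatic n carries 0 H:
  atom 1: O, bond orders sum to 2 (valence 2) → 0 H
  atom 2: C, bond orders sum to 4 (valence 4) → 0 H
  atom 3: O, bond orders sum to 2 (valence 2) → 0 H
  atom 4: C, bond orders sum to 1 (valence 4) → 3 H
  atom 5: aromatic c, 3 neighbours → 0 H
  atom 6: aromatic c, 3 neighbours → 0 H
  atom 7: aromatic c, 2 neighbours → 1 H
  atom 8: aromatic c, 2 neighbours → 1 H
  atom 9: aromatic c, 2 neighbours → 1 H
  atom 10: aromatic c, 2 neighbours → 1 H
  atom 11: aromatic c, 3 neighbours → 0 H
  atom 12: aromatic c, 2 neighbours → 1 H
  atom 13: aromatic c, 2 neighbours → 1 H
  atom 14: aromatic c, 2 neighbours → 1 H
  atom 15: aromatic c, 3 neighbours → 0 H
  atom 16: Cl (halogen, monovalent) → 0 H
  atom 17: aromatic c, 3 neighbours → 0 H
  atom 18: C, bond orders sum to 4 (valence 4) → 0 H
  atom 19: O, bond orders sum to 2 (valence 2) → 0 H
  atom 20: O, bond orders sum to 2 (valence 2) → 0 H
  atom 21: C, bond orders sum to 1 (valence 4) → 3 H
Totals → C:16, H:13, Cl:1, O:4.
In Hill order: C16H13ClO4.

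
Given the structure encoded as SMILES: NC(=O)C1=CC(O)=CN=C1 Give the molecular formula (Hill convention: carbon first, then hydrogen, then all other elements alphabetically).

Walk through each heavy atom and fill implicit hydrogens from standard valence (C 4, N 3, O 2, S 2, halogen 1):
  atom 1: N, bond orders sum to 1 (valence 3) → 2 H
  atom 2: C, bond orders sum to 4 (valence 4) → 0 H
  atom 3: O, bond orders sum to 2 (valence 2) → 0 H
  atom 4: C, bond orders sum to 4 (valence 4) → 0 H
  atom 5: C, bond orders sum to 3 (valence 4) → 1 H
  atom 6: C, bond orders sum to 4 (valence 4) → 0 H
  atom 7: O, bond orders sum to 1 (valence 2) → 1 H
  atom 8: C, bond orders sum to 3 (valence 4) → 1 H
  atom 9: N, bond orders sum to 3 (valence 3) → 0 H
  atom 10: C, bond orders sum to 3 (valence 4) → 1 H
Totals → C:6, H:6, N:2, O:2.
In Hill order: C6H6N2O2.

C6H6N2O2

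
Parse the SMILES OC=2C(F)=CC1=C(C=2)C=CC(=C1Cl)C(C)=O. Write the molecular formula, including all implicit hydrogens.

Walk through each heavy atom and fill implicit hydrogens from standard valence (C 4, N 3, O 2, S 2, halogen 1):
  atom 1: O, bond orders sum to 1 (valence 2) → 1 H
  atom 2: C, bond orders sum to 4 (valence 4) → 0 H
  atom 3: C, bond orders sum to 4 (valence 4) → 0 H
  atom 4: F (halogen, monovalent) → 0 H
  atom 5: C, bond orders sum to 3 (valence 4) → 1 H
  atom 6: C, bond orders sum to 4 (valence 4) → 0 H
  atom 7: C, bond orders sum to 4 (valence 4) → 0 H
  atom 8: C, bond orders sum to 3 (valence 4) → 1 H
  atom 9: C, bond orders sum to 3 (valence 4) → 1 H
  atom 10: C, bond orders sum to 3 (valence 4) → 1 H
  atom 11: C, bond orders sum to 4 (valence 4) → 0 H
  atom 12: C, bond orders sum to 4 (valence 4) → 0 H
  atom 13: Cl (halogen, monovalent) → 0 H
  atom 14: C, bond orders sum to 4 (valence 4) → 0 H
  atom 15: C, bond orders sum to 1 (valence 4) → 3 H
  atom 16: O, bond orders sum to 2 (valence 2) → 0 H
Totals → C:12, H:8, Cl:1, F:1, O:2.
In Hill order: C12H8ClFO2.

C12H8ClFO2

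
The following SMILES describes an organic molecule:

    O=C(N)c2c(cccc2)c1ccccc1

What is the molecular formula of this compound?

C13H11NO

Walk through each heavy atom and fill implicit hydrogens from standard valence (C 4, N 3, O 2, S 2, halogen 1); for lowercase aromatic atoms, an aromatic c carries 1 H when it has two neighbours and 0 H with three, and aromatic n carries 0 H:
  atom 1: O, bond orders sum to 2 (valence 2) → 0 H
  atom 2: C, bond orders sum to 4 (valence 4) → 0 H
  atom 3: N, bond orders sum to 1 (valence 3) → 2 H
  atom 4: aromatic c, 3 neighbours → 0 H
  atom 5: aromatic c, 3 neighbours → 0 H
  atom 6: aromatic c, 2 neighbours → 1 H
  atom 7: aromatic c, 2 neighbours → 1 H
  atom 8: aromatic c, 2 neighbours → 1 H
  atom 9: aromatic c, 2 neighbours → 1 H
  atom 10: aromatic c, 3 neighbours → 0 H
  atom 11: aromatic c, 2 neighbours → 1 H
  atom 12: aromatic c, 2 neighbours → 1 H
  atom 13: aromatic c, 2 neighbours → 1 H
  atom 14: aromatic c, 2 neighbours → 1 H
  atom 15: aromatic c, 2 neighbours → 1 H
Totals → C:13, H:11, N:1, O:1.
In Hill order: C13H11NO.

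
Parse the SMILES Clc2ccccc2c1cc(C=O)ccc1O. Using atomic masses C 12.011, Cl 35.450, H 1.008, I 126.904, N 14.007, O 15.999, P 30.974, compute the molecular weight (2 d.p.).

232.66 g/mol

First, the molecular formula is C13H9ClO2 (counting implicit H from valence).
  C: 13 × 12.011 = 156.143
  Cl: 1 × 35.450 = 35.450
  H: 9 × 1.008 = 9.072
  O: 2 × 15.999 = 31.998
Sum: 13×12.011 + 1×35.450 + 9×1.008 + 2×15.999 = 232.663 → 232.66 g/mol.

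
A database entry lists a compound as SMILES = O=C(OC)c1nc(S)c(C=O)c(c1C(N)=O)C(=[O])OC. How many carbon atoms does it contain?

11

Count every carbon token in the SMILES (each C, including those in ring-closure positions and inside branches).
Carbon count: 11.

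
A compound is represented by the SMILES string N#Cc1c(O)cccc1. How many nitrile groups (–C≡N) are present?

The nitrile motif appears at heavy-atom position 2 in the SMILES.
Other groups present: 1 hydroxyl.
Nitrile count: 1.

1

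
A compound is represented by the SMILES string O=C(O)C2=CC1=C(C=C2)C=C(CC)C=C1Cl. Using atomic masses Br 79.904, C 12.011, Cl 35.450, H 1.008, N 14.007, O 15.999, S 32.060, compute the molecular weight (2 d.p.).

234.68 g/mol

First, the molecular formula is C13H11ClO2 (counting implicit H from valence).
  C: 13 × 12.011 = 156.143
  Cl: 1 × 35.450 = 35.450
  H: 11 × 1.008 = 11.088
  O: 2 × 15.999 = 31.998
Sum: 13×12.011 + 1×35.450 + 11×1.008 + 2×15.999 = 234.679 → 234.68 g/mol.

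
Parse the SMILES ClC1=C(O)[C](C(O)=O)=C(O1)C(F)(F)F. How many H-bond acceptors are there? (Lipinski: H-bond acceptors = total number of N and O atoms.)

4

N atoms: 0; O atoms: 4.
Lipinski HBA = 0 + 4 = 4.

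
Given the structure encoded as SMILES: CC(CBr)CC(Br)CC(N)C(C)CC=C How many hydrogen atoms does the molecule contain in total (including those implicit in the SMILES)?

23

Walk through each heavy atom and fill implicit hydrogens from standard valence (C 4, N 3, O 2, S 2, halogen 1):
  atom 1: C, bond orders sum to 1 (valence 4) → 3 H
  atom 2: C, bond orders sum to 3 (valence 4) → 1 H
  atom 3: C, bond orders sum to 2 (valence 4) → 2 H
  atom 4: Br (halogen, monovalent) → 0 H
  atom 5: C, bond orders sum to 2 (valence 4) → 2 H
  atom 6: C, bond orders sum to 3 (valence 4) → 1 H
  atom 7: Br (halogen, monovalent) → 0 H
  atom 8: C, bond orders sum to 2 (valence 4) → 2 H
  atom 9: C, bond orders sum to 3 (valence 4) → 1 H
  atom 10: N, bond orders sum to 1 (valence 3) → 2 H
  atom 11: C, bond orders sum to 3 (valence 4) → 1 H
  atom 12: C, bond orders sum to 1 (valence 4) → 3 H
  atom 13: C, bond orders sum to 2 (valence 4) → 2 H
  atom 14: C, bond orders sum to 3 (valence 4) → 1 H
  atom 15: C, bond orders sum to 2 (valence 4) → 2 H
Total hydrogens: 23.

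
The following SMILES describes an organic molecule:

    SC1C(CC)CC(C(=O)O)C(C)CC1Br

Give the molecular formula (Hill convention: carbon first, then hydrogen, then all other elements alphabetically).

C11H19BrO2S

Walk through each heavy atom and fill implicit hydrogens from standard valence (C 4, N 3, O 2, S 2, halogen 1):
  atom 1: S, bond orders sum to 1 (valence 2) → 1 H
  atom 2: C, bond orders sum to 3 (valence 4) → 1 H
  atom 3: C, bond orders sum to 3 (valence 4) → 1 H
  atom 4: C, bond orders sum to 2 (valence 4) → 2 H
  atom 5: C, bond orders sum to 1 (valence 4) → 3 H
  atom 6: C, bond orders sum to 2 (valence 4) → 2 H
  atom 7: C, bond orders sum to 3 (valence 4) → 1 H
  atom 8: C, bond orders sum to 4 (valence 4) → 0 H
  atom 9: O, bond orders sum to 2 (valence 2) → 0 H
  atom 10: O, bond orders sum to 1 (valence 2) → 1 H
  atom 11: C, bond orders sum to 3 (valence 4) → 1 H
  atom 12: C, bond orders sum to 1 (valence 4) → 3 H
  atom 13: C, bond orders sum to 2 (valence 4) → 2 H
  atom 14: C, bond orders sum to 3 (valence 4) → 1 H
  atom 15: Br (halogen, monovalent) → 0 H
Totals → C:11, H:19, Br:1, O:2, S:1.
In Hill order: C11H19BrO2S.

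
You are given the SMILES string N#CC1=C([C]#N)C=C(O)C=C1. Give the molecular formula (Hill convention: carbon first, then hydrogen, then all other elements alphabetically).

C8H4N2O

Walk through each heavy atom and fill implicit hydrogens from standard valence (C 4, N 3, O 2, S 2, halogen 1):
  atom 1: N, bond orders sum to 3 (valence 3) → 0 H
  atom 2: C, bond orders sum to 4 (valence 4) → 0 H
  atom 3: C, bond orders sum to 4 (valence 4) → 0 H
  atom 4: C, bond orders sum to 4 (valence 4) → 0 H
  atom 5: C with explicit H count 0
  atom 6: N, bond orders sum to 3 (valence 3) → 0 H
  atom 7: C, bond orders sum to 3 (valence 4) → 1 H
  atom 8: C, bond orders sum to 4 (valence 4) → 0 H
  atom 9: O, bond orders sum to 1 (valence 2) → 1 H
  atom 10: C, bond orders sum to 3 (valence 4) → 1 H
  atom 11: C, bond orders sum to 3 (valence 4) → 1 H
Totals → C:8, H:4, N:2, O:1.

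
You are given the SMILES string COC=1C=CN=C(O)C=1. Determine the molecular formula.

Walk through each heavy atom and fill implicit hydrogens from standard valence (C 4, N 3, O 2, S 2, halogen 1):
  atom 1: C, bond orders sum to 1 (valence 4) → 3 H
  atom 2: O, bond orders sum to 2 (valence 2) → 0 H
  atom 3: C, bond orders sum to 4 (valence 4) → 0 H
  atom 4: C, bond orders sum to 3 (valence 4) → 1 H
  atom 5: C, bond orders sum to 3 (valence 4) → 1 H
  atom 6: N, bond orders sum to 3 (valence 3) → 0 H
  atom 7: C, bond orders sum to 4 (valence 4) → 0 H
  atom 8: O, bond orders sum to 1 (valence 2) → 1 H
  atom 9: C, bond orders sum to 3 (valence 4) → 1 H
Totals → C:6, H:7, N:1, O:2.
In Hill order: C6H7NO2.

C6H7NO2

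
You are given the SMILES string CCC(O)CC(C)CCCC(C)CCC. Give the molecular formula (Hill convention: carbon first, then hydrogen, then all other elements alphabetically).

C14H30O

Walk through each heavy atom and fill implicit hydrogens from standard valence (C 4, N 3, O 2, S 2, halogen 1):
  atom 1: C, bond orders sum to 1 (valence 4) → 3 H
  atom 2: C, bond orders sum to 2 (valence 4) → 2 H
  atom 3: C, bond orders sum to 3 (valence 4) → 1 H
  atom 4: O, bond orders sum to 1 (valence 2) → 1 H
  atom 5: C, bond orders sum to 2 (valence 4) → 2 H
  atom 6: C, bond orders sum to 3 (valence 4) → 1 H
  atom 7: C, bond orders sum to 1 (valence 4) → 3 H
  atom 8: C, bond orders sum to 2 (valence 4) → 2 H
  atom 9: C, bond orders sum to 2 (valence 4) → 2 H
  atom 10: C, bond orders sum to 2 (valence 4) → 2 H
  atom 11: C, bond orders sum to 3 (valence 4) → 1 H
  atom 12: C, bond orders sum to 1 (valence 4) → 3 H
  atom 13: C, bond orders sum to 2 (valence 4) → 2 H
  atom 14: C, bond orders sum to 2 (valence 4) → 2 H
  atom 15: C, bond orders sum to 1 (valence 4) → 3 H
Totals → C:14, H:30, O:1.
In Hill order: C14H30O.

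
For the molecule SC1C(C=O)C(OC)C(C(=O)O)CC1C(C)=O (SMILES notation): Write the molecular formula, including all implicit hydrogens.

Walk through each heavy atom and fill implicit hydrogens from standard valence (C 4, N 3, O 2, S 2, halogen 1):
  atom 1: S, bond orders sum to 1 (valence 2) → 1 H
  atom 2: C, bond orders sum to 3 (valence 4) → 1 H
  atom 3: C, bond orders sum to 3 (valence 4) → 1 H
  atom 4: C, bond orders sum to 3 (valence 4) → 1 H
  atom 5: O, bond orders sum to 2 (valence 2) → 0 H
  atom 6: C, bond orders sum to 3 (valence 4) → 1 H
  atom 7: O, bond orders sum to 2 (valence 2) → 0 H
  atom 8: C, bond orders sum to 1 (valence 4) → 3 H
  atom 9: C, bond orders sum to 3 (valence 4) → 1 H
  atom 10: C, bond orders sum to 4 (valence 4) → 0 H
  atom 11: O, bond orders sum to 2 (valence 2) → 0 H
  atom 12: O, bond orders sum to 1 (valence 2) → 1 H
  atom 13: C, bond orders sum to 2 (valence 4) → 2 H
  atom 14: C, bond orders sum to 3 (valence 4) → 1 H
  atom 15: C, bond orders sum to 4 (valence 4) → 0 H
  atom 16: C, bond orders sum to 1 (valence 4) → 3 H
  atom 17: O, bond orders sum to 2 (valence 2) → 0 H
Totals → C:11, H:16, O:5, S:1.

C11H16O5S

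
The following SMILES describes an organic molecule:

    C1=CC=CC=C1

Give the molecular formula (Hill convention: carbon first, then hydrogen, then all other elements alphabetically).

Walk through each heavy atom and fill implicit hydrogens from standard valence (C 4, N 3, O 2, S 2, halogen 1):
  atom 1: C, bond orders sum to 3 (valence 4) → 1 H
  atom 2: C, bond orders sum to 3 (valence 4) → 1 H
  atom 3: C, bond orders sum to 3 (valence 4) → 1 H
  atom 4: C, bond orders sum to 3 (valence 4) → 1 H
  atom 5: C, bond orders sum to 3 (valence 4) → 1 H
  atom 6: C, bond orders sum to 3 (valence 4) → 1 H
Totals → C:6, H:6.

C6H6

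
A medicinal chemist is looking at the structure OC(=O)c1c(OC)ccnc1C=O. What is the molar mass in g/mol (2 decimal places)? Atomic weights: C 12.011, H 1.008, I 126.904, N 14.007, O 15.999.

181.15 g/mol

First, the molecular formula is C8H7NO4 (counting implicit H from valence).
  C: 8 × 12.011 = 96.088
  H: 7 × 1.008 = 7.056
  N: 1 × 14.007 = 14.007
  O: 4 × 15.999 = 63.996
Sum: 8×12.011 + 7×1.008 + 1×14.007 + 4×15.999 = 181.147 → 181.15 g/mol.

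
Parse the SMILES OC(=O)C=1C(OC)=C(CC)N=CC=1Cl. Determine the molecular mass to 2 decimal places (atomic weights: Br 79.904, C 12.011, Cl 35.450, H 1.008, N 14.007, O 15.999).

215.63 g/mol

First, the molecular formula is C9H10ClNO3 (counting implicit H from valence).
  C: 9 × 12.011 = 108.099
  Cl: 1 × 35.450 = 35.450
  H: 10 × 1.008 = 10.080
  N: 1 × 14.007 = 14.007
  O: 3 × 15.999 = 47.997
Sum: 9×12.011 + 1×35.450 + 10×1.008 + 1×14.007 + 3×15.999 = 215.633 → 215.63 g/mol.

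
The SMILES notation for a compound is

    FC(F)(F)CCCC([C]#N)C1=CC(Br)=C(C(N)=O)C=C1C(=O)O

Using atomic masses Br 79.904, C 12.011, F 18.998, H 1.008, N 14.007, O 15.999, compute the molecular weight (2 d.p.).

First, the molecular formula is C14H12BrF3N2O3 (counting implicit H from valence).
  Br: 1 × 79.904 = 79.904
  C: 14 × 12.011 = 168.154
  F: 3 × 18.998 = 56.994
  H: 12 × 1.008 = 12.096
  N: 2 × 14.007 = 28.014
  O: 3 × 15.999 = 47.997
Sum: 1×79.904 + 14×12.011 + 3×18.998 + 12×1.008 + 2×14.007 + 3×15.999 = 393.159 → 393.16 g/mol.

393.16 g/mol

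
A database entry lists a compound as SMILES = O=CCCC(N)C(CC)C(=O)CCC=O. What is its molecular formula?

C11H19NO3

Walk through each heavy atom and fill implicit hydrogens from standard valence (C 4, N 3, O 2, S 2, halogen 1):
  atom 1: O, bond orders sum to 2 (valence 2) → 0 H
  atom 2: C, bond orders sum to 3 (valence 4) → 1 H
  atom 3: C, bond orders sum to 2 (valence 4) → 2 H
  atom 4: C, bond orders sum to 2 (valence 4) → 2 H
  atom 5: C, bond orders sum to 3 (valence 4) → 1 H
  atom 6: N, bond orders sum to 1 (valence 3) → 2 H
  atom 7: C, bond orders sum to 3 (valence 4) → 1 H
  atom 8: C, bond orders sum to 2 (valence 4) → 2 H
  atom 9: C, bond orders sum to 1 (valence 4) → 3 H
  atom 10: C, bond orders sum to 4 (valence 4) → 0 H
  atom 11: O, bond orders sum to 2 (valence 2) → 0 H
  atom 12: C, bond orders sum to 2 (valence 4) → 2 H
  atom 13: C, bond orders sum to 2 (valence 4) → 2 H
  atom 14: C, bond orders sum to 3 (valence 4) → 1 H
  atom 15: O, bond orders sum to 2 (valence 2) → 0 H
Totals → C:11, H:19, N:1, O:3.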